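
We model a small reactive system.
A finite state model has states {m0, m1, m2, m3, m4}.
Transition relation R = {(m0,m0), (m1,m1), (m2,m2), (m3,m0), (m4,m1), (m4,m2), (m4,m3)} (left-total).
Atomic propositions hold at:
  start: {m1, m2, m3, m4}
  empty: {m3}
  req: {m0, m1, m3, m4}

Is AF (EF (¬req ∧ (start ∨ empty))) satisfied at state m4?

Yes

Sat(¬req) = {m2}
Sat(start ∨ empty) = {m1, m2, m3, m4}
Sat(¬req ∧ (start ∨ empty)) = {m2}
EF (¬req ∧ (start ∨ empty)): least fixpoint, start Z0 = {m2}, add states with some successor in Z. Z1 = {m2, m4}; fixed.
Sat(EF (¬req ∧ (start ∨ empty))) = {m2, m4}
AF (EF (¬req ∧ (start ∨ empty))): least fixpoint, start Z0 = {m2, m4}, add states with every successor in Z. Already a fixed point.
Sat(AF (EF (¬req ∧ (start ∨ empty)))) = {m2, m4}
m4 ∈ Sat(AF (EF (¬req ∧ (start ∨ empty)))) = {m2, m4}, so the formula holds at m4.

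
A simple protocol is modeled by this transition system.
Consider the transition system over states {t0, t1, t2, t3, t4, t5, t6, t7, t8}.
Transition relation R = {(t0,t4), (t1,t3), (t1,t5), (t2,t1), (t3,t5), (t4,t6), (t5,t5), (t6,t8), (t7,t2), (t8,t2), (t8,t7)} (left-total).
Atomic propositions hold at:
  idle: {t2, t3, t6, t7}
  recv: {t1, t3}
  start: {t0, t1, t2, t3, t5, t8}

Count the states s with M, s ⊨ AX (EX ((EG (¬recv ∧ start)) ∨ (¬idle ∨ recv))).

6

Sat(¬recv) = {t0, t2, t4, t5, t6, t7, t8}
Sat(¬recv ∧ start) = {t0, t2, t5, t8}
EG (¬recv ∧ start): greatest fixpoint, start Z0 = {t0, t2, t5, t8}, keep only states in Sat with some successor in Z. Z1 = {t5, t8}; Z2 = {t5}; fixed.
Sat(EG (¬recv ∧ start)) = {t5}
Sat(¬idle) = {t0, t1, t4, t5, t8}
Sat(¬idle ∨ recv) = {t0, t1, t3, t4, t5, t8}
Sat((EG (¬recv ∧ start)) ∨ (¬idle ∨ recv)) = {t0, t1, t3, t4, t5, t8}
Sat(EX ((EG (¬recv ∧ start)) ∨ (¬idle ∨ recv))) = {s : some successor in {t0, t1, t3, t4, t5, t8}} = {t0, t1, t2, t3, t5, t6}
Sat(AX (EX ((EG (¬recv ∧ start)) ∨ (¬idle ∨ recv)))) = {s : every successor in {t0, t1, t2, t3, t5, t6}} = {t1, t2, t3, t4, t5, t7}
|Sat(AX (EX ((EG (¬recv ∧ start)) ∨ (¬idle ∨ recv))))| = |{t1, t2, t3, t4, t5, t7}| = 6.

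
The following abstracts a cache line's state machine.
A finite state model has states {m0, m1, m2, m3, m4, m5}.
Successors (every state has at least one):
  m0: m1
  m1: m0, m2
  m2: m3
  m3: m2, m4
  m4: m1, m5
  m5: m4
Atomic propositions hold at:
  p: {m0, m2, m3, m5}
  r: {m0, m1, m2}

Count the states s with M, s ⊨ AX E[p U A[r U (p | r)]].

4

Sat(p | r) = {m0, m1, m2, m3, m5}
A[r U (p | r)]: least fixpoint, start Z0 = Sat((p | r)) = {m0, m1, m2, m3, m5}, add states in Sat(r) with every successor in Z. Already a fixed point.
Sat(A[r U (p | r)]) = {m0, m1, m2, m3, m5}
E[p U A[r U (p | r)]]: least fixpoint, start Z0 = Sat(A[r U (p | r)]) = {m0, m1, m2, m3, m5}, add states in Sat(p) with some successor in Z. Already a fixed point.
Sat(E[p U A[r U (p | r)]]) = {m0, m1, m2, m3, m5}
Sat(AX E[p U A[r U (p | r)]]) = {s : every successor in {m0, m1, m2, m3, m5}} = {m0, m1, m2, m4}
|Sat(AX E[p U A[r U (p | r)]])| = |{m0, m1, m2, m4}| = 4.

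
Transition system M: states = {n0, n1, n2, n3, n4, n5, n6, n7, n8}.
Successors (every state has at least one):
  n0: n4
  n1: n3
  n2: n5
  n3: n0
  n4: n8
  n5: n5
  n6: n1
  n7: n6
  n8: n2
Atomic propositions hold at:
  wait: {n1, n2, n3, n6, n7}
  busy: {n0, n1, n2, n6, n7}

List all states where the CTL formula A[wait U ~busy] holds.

Sat(~busy) = {n3, n4, n5, n8}
A[wait U ~busy]: least fixpoint, start Z0 = Sat(~busy) = {n3, n4, n5, n8}, add states in Sat(wait) with every successor in Z. Z1 = {n1, n2, n3, n4, n5, n8}; Z2 = {n1, n2, n3, n4, n5, n6, n8}; Z3 = {n1, n2, n3, n4, n5, n6, n7, n8}; fixed.
Sat(A[wait U ~busy]) = {n1, n2, n3, n4, n5, n6, n7, n8}

{n1, n2, n3, n4, n5, n6, n7, n8}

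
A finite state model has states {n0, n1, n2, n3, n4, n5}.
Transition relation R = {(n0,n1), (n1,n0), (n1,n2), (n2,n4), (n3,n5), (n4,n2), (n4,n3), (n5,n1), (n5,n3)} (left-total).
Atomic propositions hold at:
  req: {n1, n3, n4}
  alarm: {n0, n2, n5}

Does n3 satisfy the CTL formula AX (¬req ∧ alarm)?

Sat(¬req) = {n0, n2, n5}
Sat(¬req ∧ alarm) = {n0, n2, n5}
Sat(AX (¬req ∧ alarm)) = {s : every successor in {n0, n2, n5}} = {n1, n3}
n3 ∈ Sat(AX (¬req ∧ alarm)) = {n1, n3}, so the formula holds at n3.

Yes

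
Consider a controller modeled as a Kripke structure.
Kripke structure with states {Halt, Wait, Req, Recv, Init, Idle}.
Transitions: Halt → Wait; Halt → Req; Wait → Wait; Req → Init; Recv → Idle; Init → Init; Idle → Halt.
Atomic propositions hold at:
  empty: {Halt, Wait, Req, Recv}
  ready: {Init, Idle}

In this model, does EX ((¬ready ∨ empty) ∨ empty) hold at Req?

No

Sat(¬ready) = {Halt, Wait, Req, Recv}
Sat(¬ready ∨ empty) = {Halt, Wait, Req, Recv}
Sat((¬ready ∨ empty) ∨ empty) = {Halt, Wait, Req, Recv}
Sat(EX ((¬ready ∨ empty) ∨ empty)) = {s : some successor in {Halt, Wait, Req, Recv}} = {Halt, Wait, Idle}
Req ∉ Sat(EX ((¬ready ∨ empty) ∨ empty)) = {Halt, Wait, Idle}, so the formula does not hold at Req.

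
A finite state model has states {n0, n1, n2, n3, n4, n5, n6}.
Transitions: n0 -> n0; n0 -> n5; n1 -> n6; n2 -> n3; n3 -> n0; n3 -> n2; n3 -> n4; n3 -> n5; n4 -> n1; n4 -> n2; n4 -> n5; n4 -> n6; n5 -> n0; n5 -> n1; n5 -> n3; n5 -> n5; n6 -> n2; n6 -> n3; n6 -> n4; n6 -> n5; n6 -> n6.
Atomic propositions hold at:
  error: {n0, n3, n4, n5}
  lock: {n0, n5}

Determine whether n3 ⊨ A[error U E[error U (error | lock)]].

Yes

Sat(error | lock) = {n0, n3, n4, n5}
E[error U (error | lock)]: least fixpoint, start Z0 = Sat((error | lock)) = {n0, n3, n4, n5}, add states in Sat(error) with some successor in Z. Already a fixed point.
Sat(E[error U (error | lock)]) = {n0, n3, n4, n5}
A[error U E[error U (error | lock)]]: least fixpoint, start Z0 = Sat(E[error U (error | lock)]) = {n0, n3, n4, n5}, add states in Sat(error) with every successor in Z. Already a fixed point.
Sat(A[error U E[error U (error | lock)]]) = {n0, n3, n4, n5}
n3 ∈ Sat(A[error U E[error U (error | lock)]]) = {n0, n3, n4, n5}, so the formula holds at n3.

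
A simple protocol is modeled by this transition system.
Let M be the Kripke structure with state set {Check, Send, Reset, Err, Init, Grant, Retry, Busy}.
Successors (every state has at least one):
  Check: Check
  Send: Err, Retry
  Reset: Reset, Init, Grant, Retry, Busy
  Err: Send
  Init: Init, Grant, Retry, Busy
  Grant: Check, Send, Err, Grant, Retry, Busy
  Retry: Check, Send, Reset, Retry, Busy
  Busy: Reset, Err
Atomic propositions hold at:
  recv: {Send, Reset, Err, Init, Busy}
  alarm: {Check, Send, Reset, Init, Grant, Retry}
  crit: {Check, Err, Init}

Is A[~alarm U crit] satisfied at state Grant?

Sat(~alarm) = {Err, Busy}
A[~alarm U crit]: least fixpoint, start Z0 = Sat(crit) = {Check, Err, Init}, add states in Sat(~alarm) with every successor in Z. Already a fixed point.
Sat(A[~alarm U crit]) = {Check, Err, Init}
Grant ∉ Sat(A[~alarm U crit]) = {Check, Err, Init}, so the formula does not hold at Grant.

No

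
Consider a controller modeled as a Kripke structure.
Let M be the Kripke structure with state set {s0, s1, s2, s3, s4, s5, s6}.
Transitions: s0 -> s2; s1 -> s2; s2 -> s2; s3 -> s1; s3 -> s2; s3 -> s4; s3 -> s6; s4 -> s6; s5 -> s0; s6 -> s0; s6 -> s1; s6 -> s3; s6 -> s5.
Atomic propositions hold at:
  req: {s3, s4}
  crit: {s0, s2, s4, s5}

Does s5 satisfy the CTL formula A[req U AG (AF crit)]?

Yes

AF crit: least fixpoint, start Z0 = {s0, s2, s4, s5}, add states with every successor in Z. Z1 = {s0, s1, s2, s4, s5}; fixed.
Sat(AF crit) = {s0, s1, s2, s4, s5}
AG (AF crit): greatest fixpoint, start Z0 = {s0, s1, s2, s4, s5}, keep only states in Sat with every successor in Z. Z1 = {s0, s1, s2, s5}; fixed.
Sat(AG (AF crit)) = {s0, s1, s2, s5}
A[req U AG (AF crit)]: least fixpoint, start Z0 = Sat(AG (AF crit)) = {s0, s1, s2, s5}, add states in Sat(req) with every successor in Z. Already a fixed point.
Sat(A[req U AG (AF crit)]) = {s0, s1, s2, s5}
s5 ∈ Sat(A[req U AG (AF crit)]) = {s0, s1, s2, s5}, so the formula holds at s5.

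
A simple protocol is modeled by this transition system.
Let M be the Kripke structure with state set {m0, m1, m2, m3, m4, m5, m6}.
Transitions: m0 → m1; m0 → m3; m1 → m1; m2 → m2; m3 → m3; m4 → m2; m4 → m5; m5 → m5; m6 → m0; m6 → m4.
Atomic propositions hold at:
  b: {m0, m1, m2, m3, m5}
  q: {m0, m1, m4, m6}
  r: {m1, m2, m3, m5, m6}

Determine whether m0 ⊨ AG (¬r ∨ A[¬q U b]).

Yes

Sat(¬r) = {m0, m4}
Sat(¬q) = {m2, m3, m5}
A[¬q U b]: least fixpoint, start Z0 = Sat(b) = {m0, m1, m2, m3, m5}, add states in Sat(¬q) with every successor in Z. Already a fixed point.
Sat(A[¬q U b]) = {m0, m1, m2, m3, m5}
Sat(¬r ∨ A[¬q U b]) = {m0, m1, m2, m3, m4, m5}
AG (¬r ∨ A[¬q U b]): greatest fixpoint, start Z0 = {m0, m1, m2, m3, m4, m5}, keep only states in Sat with every successor in Z. Already a fixed point.
Sat(AG (¬r ∨ A[¬q U b])) = {m0, m1, m2, m3, m4, m5}
m0 ∈ Sat(AG (¬r ∨ A[¬q U b])) = {m0, m1, m2, m3, m4, m5}, so the formula holds at m0.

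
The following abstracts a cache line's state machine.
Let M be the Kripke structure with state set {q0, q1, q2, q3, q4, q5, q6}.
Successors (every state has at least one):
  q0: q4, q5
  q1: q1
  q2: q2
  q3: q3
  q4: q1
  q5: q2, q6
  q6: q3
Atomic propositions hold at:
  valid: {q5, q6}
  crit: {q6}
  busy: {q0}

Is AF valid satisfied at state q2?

No

AF valid: least fixpoint, start Z0 = {q5, q6}, add states with every successor in Z. Already a fixed point.
Sat(AF valid) = {q5, q6}
q2 ∉ Sat(AF valid) = {q5, q6}, so the formula does not hold at q2.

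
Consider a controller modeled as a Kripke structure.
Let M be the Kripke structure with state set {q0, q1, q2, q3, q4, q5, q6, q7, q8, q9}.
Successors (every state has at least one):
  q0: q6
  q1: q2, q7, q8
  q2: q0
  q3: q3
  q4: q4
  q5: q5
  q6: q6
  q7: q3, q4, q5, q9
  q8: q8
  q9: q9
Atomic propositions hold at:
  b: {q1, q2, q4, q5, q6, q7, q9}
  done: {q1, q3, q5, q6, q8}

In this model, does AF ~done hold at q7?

Sat(~done) = {q0, q2, q4, q7, q9}
AF ~done: least fixpoint, start Z0 = {q0, q2, q4, q7, q9}, add states with every successor in Z. Already a fixed point.
Sat(AF ~done) = {q0, q2, q4, q7, q9}
q7 ∈ Sat(AF ~done) = {q0, q2, q4, q7, q9}, so the formula holds at q7.

Yes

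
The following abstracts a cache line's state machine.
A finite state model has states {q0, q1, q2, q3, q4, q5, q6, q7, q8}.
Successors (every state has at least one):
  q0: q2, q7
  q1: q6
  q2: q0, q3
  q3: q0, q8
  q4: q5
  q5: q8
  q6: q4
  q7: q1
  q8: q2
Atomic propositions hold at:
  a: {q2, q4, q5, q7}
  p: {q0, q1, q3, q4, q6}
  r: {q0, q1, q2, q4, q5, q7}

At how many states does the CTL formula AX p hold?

4

Sat(AX p) = {s : every successor in {q0, q1, q3, q4, q6}} = {q1, q2, q6, q7}
|Sat(AX p)| = |{q1, q2, q6, q7}| = 4.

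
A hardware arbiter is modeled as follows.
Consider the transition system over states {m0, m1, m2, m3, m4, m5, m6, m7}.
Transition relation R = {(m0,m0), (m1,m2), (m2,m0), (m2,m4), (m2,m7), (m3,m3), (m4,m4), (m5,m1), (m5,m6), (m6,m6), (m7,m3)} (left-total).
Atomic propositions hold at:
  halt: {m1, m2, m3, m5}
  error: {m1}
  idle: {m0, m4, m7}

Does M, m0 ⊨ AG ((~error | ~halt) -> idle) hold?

Yes

Sat(~error) = {m0, m2, m3, m4, m5, m6, m7}
Sat(~halt) = {m0, m4, m6, m7}
Sat(~error | ~halt) = {m0, m2, m3, m4, m5, m6, m7}
Sat((~error | ~halt) -> idle) = {m0, m1, m4, m7}
AG ((~error | ~halt) -> idle): greatest fixpoint, start Z0 = {m0, m1, m4, m7}, keep only states in Sat with every successor in Z. Z1 = {m0, m4}; fixed.
Sat(AG ((~error | ~halt) -> idle)) = {m0, m4}
m0 ∈ Sat(AG ((~error | ~halt) -> idle)) = {m0, m4}, so the formula holds at m0.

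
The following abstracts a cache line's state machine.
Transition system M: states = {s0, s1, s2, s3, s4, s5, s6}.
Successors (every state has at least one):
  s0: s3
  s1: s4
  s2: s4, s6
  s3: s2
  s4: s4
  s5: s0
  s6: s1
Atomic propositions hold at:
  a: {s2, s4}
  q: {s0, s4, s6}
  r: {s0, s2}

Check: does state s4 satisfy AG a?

Yes

AG a: greatest fixpoint, start Z0 = {s2, s4}, keep only states in Sat with every successor in Z. Z1 = {s4}; fixed.
Sat(AG a) = {s4}
s4 ∈ Sat(AG a) = {s4}, so the formula holds at s4.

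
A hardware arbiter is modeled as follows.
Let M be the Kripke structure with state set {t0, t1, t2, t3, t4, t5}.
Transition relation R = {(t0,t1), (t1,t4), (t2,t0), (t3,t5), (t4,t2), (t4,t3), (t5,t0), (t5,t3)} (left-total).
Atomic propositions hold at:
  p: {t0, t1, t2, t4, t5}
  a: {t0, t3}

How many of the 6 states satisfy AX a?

2

Sat(AX a) = {s : every successor in {t0, t3}} = {t2, t5}
|Sat(AX a)| = |{t2, t5}| = 2.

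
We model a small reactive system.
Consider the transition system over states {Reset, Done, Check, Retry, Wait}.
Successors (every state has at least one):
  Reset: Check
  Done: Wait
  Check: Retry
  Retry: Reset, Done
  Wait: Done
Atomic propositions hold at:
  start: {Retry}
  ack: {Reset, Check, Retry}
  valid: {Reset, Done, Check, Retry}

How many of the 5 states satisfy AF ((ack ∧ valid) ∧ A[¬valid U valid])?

3

Sat(ack ∧ valid) = {Reset, Check, Retry}
Sat(¬valid) = {Wait}
A[¬valid U valid]: least fixpoint, start Z0 = Sat(valid) = {Reset, Done, Check, Retry}, add states in Sat(¬valid) with every successor in Z. Z1 = {Reset, Done, Check, Retry, Wait}; fixed.
Sat(A[¬valid U valid]) = {Reset, Done, Check, Retry, Wait}
Sat((ack ∧ valid) ∧ A[¬valid U valid]) = {Reset, Check, Retry}
AF ((ack ∧ valid) ∧ A[¬valid U valid]): least fixpoint, start Z0 = {Reset, Check, Retry}, add states with every successor in Z. Already a fixed point.
Sat(AF ((ack ∧ valid) ∧ A[¬valid U valid])) = {Reset, Check, Retry}
|Sat(AF ((ack ∧ valid) ∧ A[¬valid U valid]))| = |{Reset, Check, Retry}| = 3.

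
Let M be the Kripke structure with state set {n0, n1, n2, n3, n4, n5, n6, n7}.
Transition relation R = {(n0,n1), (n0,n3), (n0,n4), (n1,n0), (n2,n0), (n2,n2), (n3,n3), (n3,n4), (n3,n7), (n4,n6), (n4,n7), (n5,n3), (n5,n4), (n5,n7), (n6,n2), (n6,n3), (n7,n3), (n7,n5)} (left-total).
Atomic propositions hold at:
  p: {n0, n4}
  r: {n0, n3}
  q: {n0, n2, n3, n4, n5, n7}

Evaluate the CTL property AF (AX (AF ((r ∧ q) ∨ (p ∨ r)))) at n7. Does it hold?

No

Sat(r ∧ q) = {n0, n3}
Sat(p ∨ r) = {n0, n3, n4}
Sat((r ∧ q) ∨ (p ∨ r)) = {n0, n3, n4}
AF ((r ∧ q) ∨ (p ∨ r)): least fixpoint, start Z0 = {n0, n3, n4}, add states with every successor in Z. Z1 = {n0, n1, n3, n4}; fixed.
Sat(AF ((r ∧ q) ∨ (p ∨ r))) = {n0, n1, n3, n4}
Sat(AX (AF ((r ∧ q) ∨ (p ∨ r)))) = {s : every successor in {n0, n1, n3, n4}} = {n0, n1}
AF (AX (AF ((r ∧ q) ∨ (p ∨ r)))): least fixpoint, start Z0 = {n0, n1}, add states with every successor in Z. Already a fixed point.
Sat(AF (AX (AF ((r ∧ q) ∨ (p ∨ r))))) = {n0, n1}
n7 ∉ Sat(AF (AX (AF ((r ∧ q) ∨ (p ∨ r))))) = {n0, n1}, so the formula does not hold at n7.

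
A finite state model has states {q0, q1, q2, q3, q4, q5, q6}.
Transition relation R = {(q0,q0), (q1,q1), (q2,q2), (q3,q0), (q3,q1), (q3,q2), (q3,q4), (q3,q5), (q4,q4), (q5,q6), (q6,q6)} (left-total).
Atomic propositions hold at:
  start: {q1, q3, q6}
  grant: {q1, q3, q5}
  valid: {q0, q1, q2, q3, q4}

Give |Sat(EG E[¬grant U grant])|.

Sat(¬grant) = {q0, q2, q4, q6}
E[¬grant U grant]: least fixpoint, start Z0 = Sat(grant) = {q1, q3, q5}, add states in Sat(¬grant) with some successor in Z. Already a fixed point.
Sat(E[¬grant U grant]) = {q1, q3, q5}
EG E[¬grant U grant]: greatest fixpoint, start Z0 = {q1, q3, q5}, keep only states in Sat with some successor in Z. Z1 = {q1, q3}; fixed.
Sat(EG E[¬grant U grant]) = {q1, q3}
|Sat(EG E[¬grant U grant])| = |{q1, q3}| = 2.

2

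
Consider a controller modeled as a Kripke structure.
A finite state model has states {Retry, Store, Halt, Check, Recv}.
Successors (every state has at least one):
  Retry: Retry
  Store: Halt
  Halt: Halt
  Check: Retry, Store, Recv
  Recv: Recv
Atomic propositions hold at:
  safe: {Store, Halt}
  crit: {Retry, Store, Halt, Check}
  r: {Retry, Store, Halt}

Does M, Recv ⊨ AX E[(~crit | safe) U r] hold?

No

Sat(~crit) = {Recv}
Sat(~crit | safe) = {Store, Halt, Recv}
E[(~crit | safe) U r]: least fixpoint, start Z0 = Sat(r) = {Retry, Store, Halt}, add states in Sat(~crit | safe) with some successor in Z. Already a fixed point.
Sat(E[(~crit | safe) U r]) = {Retry, Store, Halt}
Sat(AX E[(~crit | safe) U r]) = {s : every successor in {Retry, Store, Halt}} = {Retry, Store, Halt}
Recv ∉ Sat(AX E[(~crit | safe) U r]) = {Retry, Store, Halt}, so the formula does not hold at Recv.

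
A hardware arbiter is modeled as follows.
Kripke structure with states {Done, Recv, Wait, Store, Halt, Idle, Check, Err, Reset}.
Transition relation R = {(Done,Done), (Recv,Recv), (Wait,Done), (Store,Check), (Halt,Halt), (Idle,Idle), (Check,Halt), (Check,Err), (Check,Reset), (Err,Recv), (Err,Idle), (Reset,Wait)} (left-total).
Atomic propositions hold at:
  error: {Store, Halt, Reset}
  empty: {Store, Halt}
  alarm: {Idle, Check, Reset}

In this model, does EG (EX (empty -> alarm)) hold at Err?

Sat(empty -> alarm) = {Done, Recv, Wait, Idle, Check, Err, Reset}
Sat(EX (empty -> alarm)) = {s : some successor in {Done, Recv, Wait, Idle, Check, Err, Reset}} = {Done, Recv, Wait, Store, Idle, Check, Err, Reset}
EG (EX (empty -> alarm)): greatest fixpoint, start Z0 = {Done, Recv, Wait, Store, Idle, Check, Err, Reset}, keep only states in Sat with some successor in Z. Already a fixed point.
Sat(EG (EX (empty -> alarm))) = {Done, Recv, Wait, Store, Idle, Check, Err, Reset}
Err ∈ Sat(EG (EX (empty -> alarm))) = {Done, Recv, Wait, Store, Idle, Check, Err, Reset}, so the formula holds at Err.

Yes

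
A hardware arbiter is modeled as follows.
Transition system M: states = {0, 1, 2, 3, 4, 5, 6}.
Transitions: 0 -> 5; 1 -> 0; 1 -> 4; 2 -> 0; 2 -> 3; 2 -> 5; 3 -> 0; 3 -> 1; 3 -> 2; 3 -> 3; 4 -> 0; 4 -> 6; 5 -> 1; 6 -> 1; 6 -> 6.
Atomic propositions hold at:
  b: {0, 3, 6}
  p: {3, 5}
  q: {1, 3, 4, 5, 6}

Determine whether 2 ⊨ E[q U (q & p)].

No

Sat(q & p) = {3, 5}
E[q U (q & p)]: least fixpoint, start Z0 = Sat((q & p)) = {3, 5}, add states in Sat(q) with some successor in Z. Already a fixed point.
Sat(E[q U (q & p)]) = {3, 5}
2 ∉ Sat(E[q U (q & p)]) = {3, 5}, so the formula does not hold at 2.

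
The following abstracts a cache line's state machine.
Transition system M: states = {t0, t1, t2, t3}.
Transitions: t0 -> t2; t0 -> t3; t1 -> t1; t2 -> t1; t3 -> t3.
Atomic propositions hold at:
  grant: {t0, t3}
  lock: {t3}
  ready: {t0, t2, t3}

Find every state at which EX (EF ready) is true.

EF ready: least fixpoint, start Z0 = {t0, t2, t3}, add states with some successor in Z. Already a fixed point.
Sat(EF ready) = {t0, t2, t3}
Sat(EX (EF ready)) = {s : some successor in {t0, t2, t3}} = {t0, t3}

{t0, t3}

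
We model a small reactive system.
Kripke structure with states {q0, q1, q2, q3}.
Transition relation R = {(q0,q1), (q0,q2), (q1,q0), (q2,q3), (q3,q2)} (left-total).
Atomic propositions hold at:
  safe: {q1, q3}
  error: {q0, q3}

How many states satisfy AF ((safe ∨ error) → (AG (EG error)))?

Sat(safe ∨ error) = {q0, q1, q3}
EG error: greatest fixpoint, start Z0 = {q0, q3}, keep only states in Sat with some successor in Z. Z1 = ∅; fixed.
Sat(EG error) = ∅
AG (EG error): greatest fixpoint, start Z0 = ∅, keep only states in Sat with every successor in Z. Already a fixed point.
Sat(AG (EG error)) = ∅
Sat((safe ∨ error) → (AG (EG error))) = {q2}
AF ((safe ∨ error) → (AG (EG error))): least fixpoint, start Z0 = {q2}, add states with every successor in Z. Z1 = {q2, q3}; fixed.
Sat(AF ((safe ∨ error) → (AG (EG error)))) = {q2, q3}
|Sat(AF ((safe ∨ error) → (AG (EG error))))| = |{q2, q3}| = 2.

2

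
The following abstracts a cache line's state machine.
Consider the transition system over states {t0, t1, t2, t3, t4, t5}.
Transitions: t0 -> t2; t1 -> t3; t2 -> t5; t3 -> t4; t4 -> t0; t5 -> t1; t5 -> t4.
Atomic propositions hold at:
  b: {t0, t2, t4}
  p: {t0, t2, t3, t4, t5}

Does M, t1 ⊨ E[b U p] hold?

No

E[b U p]: least fixpoint, start Z0 = Sat(p) = {t0, t2, t3, t4, t5}, add states in Sat(b) with some successor in Z. Already a fixed point.
Sat(E[b U p]) = {t0, t2, t3, t4, t5}
t1 ∉ Sat(E[b U p]) = {t0, t2, t3, t4, t5}, so the formula does not hold at t1.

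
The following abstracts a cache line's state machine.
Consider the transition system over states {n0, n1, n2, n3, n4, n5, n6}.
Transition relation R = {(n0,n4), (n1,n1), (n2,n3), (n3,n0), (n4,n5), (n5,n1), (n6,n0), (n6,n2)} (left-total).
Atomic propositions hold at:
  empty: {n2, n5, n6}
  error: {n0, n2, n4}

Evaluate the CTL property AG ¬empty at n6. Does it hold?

Sat(¬empty) = {n0, n1, n3, n4}
AG ¬empty: greatest fixpoint, start Z0 = {n0, n1, n3, n4}, keep only states in Sat with every successor in Z. Z1 = {n0, n1, n3}; Z2 = {n1, n3}; Z3 = {n1}; fixed.
Sat(AG ¬empty) = {n1}
n6 ∉ Sat(AG ¬empty) = {n1}, so the formula does not hold at n6.

No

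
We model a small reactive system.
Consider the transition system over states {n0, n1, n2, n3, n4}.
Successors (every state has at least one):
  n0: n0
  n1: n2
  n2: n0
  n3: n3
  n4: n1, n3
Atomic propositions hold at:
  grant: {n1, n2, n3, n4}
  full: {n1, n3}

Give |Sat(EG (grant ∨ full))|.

2

Sat(grant ∨ full) = {n1, n2, n3, n4}
EG (grant ∨ full): greatest fixpoint, start Z0 = {n1, n2, n3, n4}, keep only states in Sat with some successor in Z. Z1 = {n1, n3, n4}; Z2 = {n3, n4}; fixed.
Sat(EG (grant ∨ full)) = {n3, n4}
|Sat(EG (grant ∨ full))| = |{n3, n4}| = 2.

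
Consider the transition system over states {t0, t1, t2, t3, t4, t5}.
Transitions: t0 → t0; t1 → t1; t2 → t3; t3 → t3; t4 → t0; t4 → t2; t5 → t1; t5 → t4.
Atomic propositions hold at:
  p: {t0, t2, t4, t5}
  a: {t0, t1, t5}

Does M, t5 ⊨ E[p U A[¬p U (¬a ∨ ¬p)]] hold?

Yes

Sat(¬p) = {t1, t3}
Sat(¬a) = {t2, t3, t4}
Sat(¬a ∨ ¬p) = {t1, t2, t3, t4}
A[¬p U (¬a ∨ ¬p)]: least fixpoint, start Z0 = Sat((¬a ∨ ¬p)) = {t1, t2, t3, t4}, add states in Sat(¬p) with every successor in Z. Already a fixed point.
Sat(A[¬p U (¬a ∨ ¬p)]) = {t1, t2, t3, t4}
E[p U A[¬p U (¬a ∨ ¬p)]]: least fixpoint, start Z0 = Sat(A[¬p U (¬a ∨ ¬p)]) = {t1, t2, t3, t4}, add states in Sat(p) with some successor in Z. Z1 = {t1, t2, t3, t4, t5}; fixed.
Sat(E[p U A[¬p U (¬a ∨ ¬p)]]) = {t1, t2, t3, t4, t5}
t5 ∈ Sat(E[p U A[¬p U (¬a ∨ ¬p)]]) = {t1, t2, t3, t4, t5}, so the formula holds at t5.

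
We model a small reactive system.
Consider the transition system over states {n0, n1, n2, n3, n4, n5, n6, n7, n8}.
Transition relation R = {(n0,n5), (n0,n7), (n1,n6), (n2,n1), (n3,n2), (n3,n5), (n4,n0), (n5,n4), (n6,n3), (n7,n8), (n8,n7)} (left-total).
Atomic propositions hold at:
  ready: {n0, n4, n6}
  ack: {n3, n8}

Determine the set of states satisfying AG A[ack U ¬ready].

{n7, n8}

Sat(¬ready) = {n1, n2, n3, n5, n7, n8}
A[ack U ¬ready]: least fixpoint, start Z0 = Sat(¬ready) = {n1, n2, n3, n5, n7, n8}, add states in Sat(ack) with every successor in Z. Already a fixed point.
Sat(A[ack U ¬ready]) = {n1, n2, n3, n5, n7, n8}
AG A[ack U ¬ready]: greatest fixpoint, start Z0 = {n1, n2, n3, n5, n7, n8}, keep only states in Sat with every successor in Z. Z1 = {n2, n3, n7, n8}; Z2 = {n7, n8}; fixed.
Sat(AG A[ack U ¬ready]) = {n7, n8}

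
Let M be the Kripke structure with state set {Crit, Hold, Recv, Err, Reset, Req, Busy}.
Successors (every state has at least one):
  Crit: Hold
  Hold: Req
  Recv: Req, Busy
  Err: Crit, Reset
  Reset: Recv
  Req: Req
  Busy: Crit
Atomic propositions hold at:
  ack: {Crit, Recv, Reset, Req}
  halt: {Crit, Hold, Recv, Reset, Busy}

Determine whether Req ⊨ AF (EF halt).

EF halt: least fixpoint, start Z0 = {Crit, Hold, Recv, Reset, Busy}, add states with some successor in Z. Z1 = {Crit, Hold, Recv, Err, Reset, Busy}; fixed.
Sat(EF halt) = {Crit, Hold, Recv, Err, Reset, Busy}
AF (EF halt): least fixpoint, start Z0 = {Crit, Hold, Recv, Err, Reset, Busy}, add states with every successor in Z. Already a fixed point.
Sat(AF (EF halt)) = {Crit, Hold, Recv, Err, Reset, Busy}
Req ∉ Sat(AF (EF halt)) = {Crit, Hold, Recv, Err, Reset, Busy}, so the formula does not hold at Req.

No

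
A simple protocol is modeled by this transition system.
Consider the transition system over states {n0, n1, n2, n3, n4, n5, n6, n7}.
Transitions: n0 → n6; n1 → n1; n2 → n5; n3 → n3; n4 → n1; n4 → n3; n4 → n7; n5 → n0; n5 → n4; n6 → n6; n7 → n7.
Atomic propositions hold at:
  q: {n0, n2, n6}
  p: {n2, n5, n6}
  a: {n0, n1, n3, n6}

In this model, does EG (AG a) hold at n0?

Yes

AG a: greatest fixpoint, start Z0 = {n0, n1, n3, n6}, keep only states in Sat with every successor in Z. Already a fixed point.
Sat(AG a) = {n0, n1, n3, n6}
EG (AG a): greatest fixpoint, start Z0 = {n0, n1, n3, n6}, keep only states in Sat with some successor in Z. Already a fixed point.
Sat(EG (AG a)) = {n0, n1, n3, n6}
n0 ∈ Sat(EG (AG a)) = {n0, n1, n3, n6}, so the formula holds at n0.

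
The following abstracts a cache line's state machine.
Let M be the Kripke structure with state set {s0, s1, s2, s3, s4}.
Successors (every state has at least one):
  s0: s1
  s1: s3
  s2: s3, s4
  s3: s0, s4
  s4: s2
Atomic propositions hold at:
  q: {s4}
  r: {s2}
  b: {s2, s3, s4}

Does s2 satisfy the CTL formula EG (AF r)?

AF r: least fixpoint, start Z0 = {s2}, add states with every successor in Z. Z1 = {s2, s4}; fixed.
Sat(AF r) = {s2, s4}
EG (AF r): greatest fixpoint, start Z0 = {s2, s4}, keep only states in Sat with some successor in Z. Already a fixed point.
Sat(EG (AF r)) = {s2, s4}
s2 ∈ Sat(EG (AF r)) = {s2, s4}, so the formula holds at s2.

Yes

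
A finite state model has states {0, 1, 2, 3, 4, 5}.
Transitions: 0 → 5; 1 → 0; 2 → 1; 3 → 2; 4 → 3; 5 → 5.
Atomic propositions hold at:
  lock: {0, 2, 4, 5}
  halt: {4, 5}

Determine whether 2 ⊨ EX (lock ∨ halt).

No

Sat(lock ∨ halt) = {0, 2, 4, 5}
Sat(EX (lock ∨ halt)) = {s : some successor in {0, 2, 4, 5}} = {0, 1, 3, 5}
2 ∉ Sat(EX (lock ∨ halt)) = {0, 1, 3, 5}, so the formula does not hold at 2.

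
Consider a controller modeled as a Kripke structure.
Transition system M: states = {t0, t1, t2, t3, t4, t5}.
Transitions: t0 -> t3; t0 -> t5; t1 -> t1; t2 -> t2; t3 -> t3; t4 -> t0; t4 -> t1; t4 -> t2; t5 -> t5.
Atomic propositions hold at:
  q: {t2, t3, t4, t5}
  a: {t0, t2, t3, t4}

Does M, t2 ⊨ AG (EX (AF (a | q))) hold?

Yes

Sat(a | q) = {t0, t2, t3, t4, t5}
AF (a | q): least fixpoint, start Z0 = {t0, t2, t3, t4, t5}, add states with every successor in Z. Already a fixed point.
Sat(AF (a | q)) = {t0, t2, t3, t4, t5}
Sat(EX (AF (a | q))) = {s : some successor in {t0, t2, t3, t4, t5}} = {t0, t2, t3, t4, t5}
AG (EX (AF (a | q))): greatest fixpoint, start Z0 = {t0, t2, t3, t4, t5}, keep only states in Sat with every successor in Z. Z1 = {t0, t2, t3, t5}; fixed.
Sat(AG (EX (AF (a | q)))) = {t0, t2, t3, t5}
t2 ∈ Sat(AG (EX (AF (a | q)))) = {t0, t2, t3, t5}, so the formula holds at t2.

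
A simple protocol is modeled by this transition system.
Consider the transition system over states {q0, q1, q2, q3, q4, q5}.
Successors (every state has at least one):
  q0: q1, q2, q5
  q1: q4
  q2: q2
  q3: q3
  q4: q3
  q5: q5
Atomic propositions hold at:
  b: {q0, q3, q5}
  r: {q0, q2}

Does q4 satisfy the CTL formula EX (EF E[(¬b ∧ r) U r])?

No

Sat(¬b) = {q1, q2, q4}
Sat(¬b ∧ r) = {q2}
E[(¬b ∧ r) U r]: least fixpoint, start Z0 = Sat(r) = {q0, q2}, add states in Sat(¬b ∧ r) with some successor in Z. Already a fixed point.
Sat(E[(¬b ∧ r) U r]) = {q0, q2}
EF E[(¬b ∧ r) U r]: least fixpoint, start Z0 = {q0, q2}, add states with some successor in Z. Already a fixed point.
Sat(EF E[(¬b ∧ r) U r]) = {q0, q2}
Sat(EX (EF E[(¬b ∧ r) U r])) = {s : some successor in {q0, q2}} = {q0, q2}
q4 ∉ Sat(EX (EF E[(¬b ∧ r) U r])) = {q0, q2}, so the formula does not hold at q4.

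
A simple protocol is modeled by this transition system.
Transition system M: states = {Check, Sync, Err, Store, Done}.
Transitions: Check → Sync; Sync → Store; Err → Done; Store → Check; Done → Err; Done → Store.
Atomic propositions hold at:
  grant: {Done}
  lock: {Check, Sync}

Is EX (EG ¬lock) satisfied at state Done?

Yes

Sat(¬lock) = {Err, Store, Done}
EG ¬lock: greatest fixpoint, start Z0 = {Err, Store, Done}, keep only states in Sat with some successor in Z. Z1 = {Err, Done}; fixed.
Sat(EG ¬lock) = {Err, Done}
Sat(EX (EG ¬lock)) = {s : some successor in {Err, Done}} = {Err, Done}
Done ∈ Sat(EX (EG ¬lock)) = {Err, Done}, so the formula holds at Done.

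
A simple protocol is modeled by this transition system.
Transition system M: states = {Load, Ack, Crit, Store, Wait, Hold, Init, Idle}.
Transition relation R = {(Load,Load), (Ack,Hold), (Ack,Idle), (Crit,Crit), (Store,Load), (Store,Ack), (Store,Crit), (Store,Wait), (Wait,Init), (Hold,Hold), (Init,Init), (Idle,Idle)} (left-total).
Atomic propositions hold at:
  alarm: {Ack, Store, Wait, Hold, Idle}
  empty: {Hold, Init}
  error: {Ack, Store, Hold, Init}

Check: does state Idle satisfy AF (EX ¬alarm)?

No

Sat(¬alarm) = {Load, Crit, Init}
Sat(EX ¬alarm) = {s : some successor in {Load, Crit, Init}} = {Load, Crit, Store, Wait, Init}
AF (EX ¬alarm): least fixpoint, start Z0 = {Load, Crit, Store, Wait, Init}, add states with every successor in Z. Already a fixed point.
Sat(AF (EX ¬alarm)) = {Load, Crit, Store, Wait, Init}
Idle ∉ Sat(AF (EX ¬alarm)) = {Load, Crit, Store, Wait, Init}, so the formula does not hold at Idle.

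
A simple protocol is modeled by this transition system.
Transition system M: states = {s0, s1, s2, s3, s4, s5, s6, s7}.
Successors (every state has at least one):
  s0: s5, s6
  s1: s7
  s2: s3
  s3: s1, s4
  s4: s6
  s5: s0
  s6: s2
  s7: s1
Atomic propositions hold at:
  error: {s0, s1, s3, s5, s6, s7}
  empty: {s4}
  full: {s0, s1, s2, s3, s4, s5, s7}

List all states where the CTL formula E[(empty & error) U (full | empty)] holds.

Sat(empty & error) = ∅
Sat(full | empty) = {s0, s1, s2, s3, s4, s5, s7}
E[(empty & error) U (full | empty)]: least fixpoint, start Z0 = Sat((full | empty)) = {s0, s1, s2, s3, s4, s5, s7}, add states in Sat(empty & error) with some successor in Z. Already a fixed point.
Sat(E[(empty & error) U (full | empty)]) = {s0, s1, s2, s3, s4, s5, s7}

{s0, s1, s2, s3, s4, s5, s7}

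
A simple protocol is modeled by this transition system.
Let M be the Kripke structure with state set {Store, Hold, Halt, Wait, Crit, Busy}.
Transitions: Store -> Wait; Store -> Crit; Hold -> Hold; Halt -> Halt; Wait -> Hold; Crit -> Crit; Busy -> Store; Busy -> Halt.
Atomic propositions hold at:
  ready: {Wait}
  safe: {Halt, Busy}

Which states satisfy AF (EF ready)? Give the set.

EF ready: least fixpoint, start Z0 = {Wait}, add states with some successor in Z. Z1 = {Store, Wait}; Z2 = {Store, Wait, Busy}; fixed.
Sat(EF ready) = {Store, Wait, Busy}
AF (EF ready): least fixpoint, start Z0 = {Store, Wait, Busy}, add states with every successor in Z. Already a fixed point.
Sat(AF (EF ready)) = {Store, Wait, Busy}

{Store, Wait, Busy}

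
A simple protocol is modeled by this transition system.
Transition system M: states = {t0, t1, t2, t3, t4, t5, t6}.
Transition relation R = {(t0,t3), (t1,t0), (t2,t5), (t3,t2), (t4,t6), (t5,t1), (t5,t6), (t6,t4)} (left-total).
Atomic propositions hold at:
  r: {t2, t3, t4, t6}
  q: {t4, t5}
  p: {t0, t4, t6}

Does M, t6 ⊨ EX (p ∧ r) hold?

Yes

Sat(p ∧ r) = {t4, t6}
Sat(EX (p ∧ r)) = {s : some successor in {t4, t6}} = {t4, t5, t6}
t6 ∈ Sat(EX (p ∧ r)) = {t4, t5, t6}, so the formula holds at t6.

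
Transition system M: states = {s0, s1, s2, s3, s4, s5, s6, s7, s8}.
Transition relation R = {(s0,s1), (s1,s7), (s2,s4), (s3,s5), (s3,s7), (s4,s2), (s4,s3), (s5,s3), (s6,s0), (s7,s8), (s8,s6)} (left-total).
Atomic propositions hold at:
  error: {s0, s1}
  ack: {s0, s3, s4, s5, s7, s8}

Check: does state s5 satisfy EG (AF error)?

AF error: least fixpoint, start Z0 = {s0, s1}, add states with every successor in Z. Z1 = {s0, s1, s6}; Z2 = {s0, s1, s6, s8}; Z3 = {s0, s1, s6, s7, s8}; fixed.
Sat(AF error) = {s0, s1, s6, s7, s8}
EG (AF error): greatest fixpoint, start Z0 = {s0, s1, s6, s7, s8}, keep only states in Sat with some successor in Z. Already a fixed point.
Sat(EG (AF error)) = {s0, s1, s6, s7, s8}
s5 ∉ Sat(EG (AF error)) = {s0, s1, s6, s7, s8}, so the formula does not hold at s5.

No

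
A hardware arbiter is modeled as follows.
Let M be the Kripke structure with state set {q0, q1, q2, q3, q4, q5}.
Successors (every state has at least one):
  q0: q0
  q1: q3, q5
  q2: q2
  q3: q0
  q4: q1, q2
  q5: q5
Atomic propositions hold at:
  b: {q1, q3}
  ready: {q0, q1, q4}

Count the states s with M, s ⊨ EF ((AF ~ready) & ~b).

Sat(~ready) = {q2, q3, q5}
AF ~ready: least fixpoint, start Z0 = {q2, q3, q5}, add states with every successor in Z. Z1 = {q1, q2, q3, q5}; Z2 = {q1, q2, q3, q4, q5}; fixed.
Sat(AF ~ready) = {q1, q2, q3, q4, q5}
Sat(~b) = {q0, q2, q4, q5}
Sat((AF ~ready) & ~b) = {q2, q4, q5}
EF ((AF ~ready) & ~b): least fixpoint, start Z0 = {q2, q4, q5}, add states with some successor in Z. Z1 = {q1, q2, q4, q5}; fixed.
Sat(EF ((AF ~ready) & ~b)) = {q1, q2, q4, q5}
|Sat(EF ((AF ~ready) & ~b))| = |{q1, q2, q4, q5}| = 4.

4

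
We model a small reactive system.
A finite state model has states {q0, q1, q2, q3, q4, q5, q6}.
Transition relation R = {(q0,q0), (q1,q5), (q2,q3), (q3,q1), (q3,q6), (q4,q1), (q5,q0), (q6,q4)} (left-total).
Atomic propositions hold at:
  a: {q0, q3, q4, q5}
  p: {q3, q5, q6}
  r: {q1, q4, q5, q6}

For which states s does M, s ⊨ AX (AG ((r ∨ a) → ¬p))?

Sat(r ∨ a) = {q0, q1, q3, q4, q5, q6}
Sat(¬p) = {q0, q1, q2, q4}
Sat((r ∨ a) → ¬p) = {q0, q1, q2, q4}
AG ((r ∨ a) → ¬p): greatest fixpoint, start Z0 = {q0, q1, q2, q4}, keep only states in Sat with every successor in Z. Z1 = {q0, q4}; Z2 = {q0}; fixed.
Sat(AG ((r ∨ a) → ¬p)) = {q0}
Sat(AX (AG ((r ∨ a) → ¬p))) = {s : every successor in {q0}} = {q0, q5}

{q0, q5}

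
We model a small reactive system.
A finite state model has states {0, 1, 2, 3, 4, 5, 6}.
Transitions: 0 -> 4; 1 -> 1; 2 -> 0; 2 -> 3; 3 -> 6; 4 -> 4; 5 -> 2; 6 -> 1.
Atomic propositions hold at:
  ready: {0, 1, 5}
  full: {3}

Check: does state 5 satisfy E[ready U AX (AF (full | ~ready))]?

Sat(~ready) = {2, 3, 4, 6}
Sat(full | ~ready) = {2, 3, 4, 6}
AF (full | ~ready): least fixpoint, start Z0 = {2, 3, 4, 6}, add states with every successor in Z. Z1 = {0, 2, 3, 4, 5, 6}; fixed.
Sat(AF (full | ~ready)) = {0, 2, 3, 4, 5, 6}
Sat(AX (AF (full | ~ready))) = {s : every successor in {0, 2, 3, 4, 5, 6}} = {0, 2, 3, 4, 5}
E[ready U AX (AF (full | ~ready))]: least fixpoint, start Z0 = Sat(AX (AF (full | ~ready))) = {0, 2, 3, 4, 5}, add states in Sat(ready) with some successor in Z. Already a fixed point.
Sat(E[ready U AX (AF (full | ~ready))]) = {0, 2, 3, 4, 5}
5 ∈ Sat(E[ready U AX (AF (full | ~ready))]) = {0, 2, 3, 4, 5}, so the formula holds at 5.

Yes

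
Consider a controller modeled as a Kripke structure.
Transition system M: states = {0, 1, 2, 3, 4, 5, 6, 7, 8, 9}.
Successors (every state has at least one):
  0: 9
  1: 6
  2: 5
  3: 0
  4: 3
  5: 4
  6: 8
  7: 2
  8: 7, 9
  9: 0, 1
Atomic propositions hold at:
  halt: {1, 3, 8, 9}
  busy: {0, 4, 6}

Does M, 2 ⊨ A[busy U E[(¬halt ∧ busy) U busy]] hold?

No

Sat(¬halt) = {0, 2, 4, 5, 6, 7}
Sat(¬halt ∧ busy) = {0, 4, 6}
E[(¬halt ∧ busy) U busy]: least fixpoint, start Z0 = Sat(busy) = {0, 4, 6}, add states in Sat(¬halt ∧ busy) with some successor in Z. Already a fixed point.
Sat(E[(¬halt ∧ busy) U busy]) = {0, 4, 6}
A[busy U E[(¬halt ∧ busy) U busy]]: least fixpoint, start Z0 = Sat(E[(¬halt ∧ busy) U busy]) = {0, 4, 6}, add states in Sat(busy) with every successor in Z. Already a fixed point.
Sat(A[busy U E[(¬halt ∧ busy) U busy]]) = {0, 4, 6}
2 ∉ Sat(A[busy U E[(¬halt ∧ busy) U busy]]) = {0, 4, 6}, so the formula does not hold at 2.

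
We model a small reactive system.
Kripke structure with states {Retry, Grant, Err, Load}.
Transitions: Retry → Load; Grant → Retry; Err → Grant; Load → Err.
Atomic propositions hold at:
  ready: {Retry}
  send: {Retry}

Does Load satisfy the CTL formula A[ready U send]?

A[ready U send]: least fixpoint, start Z0 = Sat(send) = {Retry}, add states in Sat(ready) with every successor in Z. Already a fixed point.
Sat(A[ready U send]) = {Retry}
Load ∉ Sat(A[ready U send]) = {Retry}, so the formula does not hold at Load.

No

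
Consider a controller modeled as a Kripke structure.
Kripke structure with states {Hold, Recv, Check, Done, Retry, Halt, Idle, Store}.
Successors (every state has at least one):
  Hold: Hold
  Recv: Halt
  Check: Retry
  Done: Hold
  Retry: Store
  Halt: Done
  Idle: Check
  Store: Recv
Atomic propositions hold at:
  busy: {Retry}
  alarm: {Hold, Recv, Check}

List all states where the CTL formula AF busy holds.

AF busy: least fixpoint, start Z0 = {Retry}, add states with every successor in Z. Z1 = {Check, Retry}; Z2 = {Check, Retry, Idle}; fixed.
Sat(AF busy) = {Check, Retry, Idle}

{Check, Retry, Idle}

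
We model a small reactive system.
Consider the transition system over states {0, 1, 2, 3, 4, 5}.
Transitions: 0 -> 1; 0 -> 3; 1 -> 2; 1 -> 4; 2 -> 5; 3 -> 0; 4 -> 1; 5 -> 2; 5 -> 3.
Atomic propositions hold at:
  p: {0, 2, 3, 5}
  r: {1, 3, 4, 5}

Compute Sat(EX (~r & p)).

Sat(~r) = {0, 2}
Sat(~r & p) = {0, 2}
Sat(EX (~r & p)) = {s : some successor in {0, 2}} = {1, 3, 5}

{1, 3, 5}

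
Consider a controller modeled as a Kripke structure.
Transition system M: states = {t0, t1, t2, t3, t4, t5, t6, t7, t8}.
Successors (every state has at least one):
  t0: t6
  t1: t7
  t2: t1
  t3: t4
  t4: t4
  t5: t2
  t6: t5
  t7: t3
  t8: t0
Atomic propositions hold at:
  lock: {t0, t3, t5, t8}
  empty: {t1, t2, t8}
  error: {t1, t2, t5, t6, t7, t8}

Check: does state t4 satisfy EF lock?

No

EF lock: least fixpoint, start Z0 = {t0, t3, t5, t8}, add states with some successor in Z. Z1 = {t0, t3, t5, t6, t7, t8}; Z2 = {t0, t1, t3, t5, t6, t7, t8}; Z3 = {t0, t1, t2, t3, t5, t6, t7, t8}; fixed.
Sat(EF lock) = {t0, t1, t2, t3, t5, t6, t7, t8}
t4 ∉ Sat(EF lock) = {t0, t1, t2, t3, t5, t6, t7, t8}, so the formula does not hold at t4.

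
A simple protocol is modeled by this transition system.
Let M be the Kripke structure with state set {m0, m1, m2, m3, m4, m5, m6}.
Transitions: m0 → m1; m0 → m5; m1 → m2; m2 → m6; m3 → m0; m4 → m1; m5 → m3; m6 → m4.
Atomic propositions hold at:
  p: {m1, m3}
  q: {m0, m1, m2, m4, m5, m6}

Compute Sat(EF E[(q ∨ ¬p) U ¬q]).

Sat(¬p) = {m0, m2, m4, m5, m6}
Sat(q ∨ ¬p) = {m0, m1, m2, m4, m5, m6}
Sat(¬q) = {m3}
E[(q ∨ ¬p) U ¬q]: least fixpoint, start Z0 = Sat(¬q) = {m3}, add states in Sat(q ∨ ¬p) with some successor in Z. Z1 = {m3, m5}; Z2 = {m0, m3, m5}; fixed.
Sat(E[(q ∨ ¬p) U ¬q]) = {m0, m3, m5}
EF E[(q ∨ ¬p) U ¬q]: least fixpoint, start Z0 = {m0, m3, m5}, add states with some successor in Z. Already a fixed point.
Sat(EF E[(q ∨ ¬p) U ¬q]) = {m0, m3, m5}

{m0, m3, m5}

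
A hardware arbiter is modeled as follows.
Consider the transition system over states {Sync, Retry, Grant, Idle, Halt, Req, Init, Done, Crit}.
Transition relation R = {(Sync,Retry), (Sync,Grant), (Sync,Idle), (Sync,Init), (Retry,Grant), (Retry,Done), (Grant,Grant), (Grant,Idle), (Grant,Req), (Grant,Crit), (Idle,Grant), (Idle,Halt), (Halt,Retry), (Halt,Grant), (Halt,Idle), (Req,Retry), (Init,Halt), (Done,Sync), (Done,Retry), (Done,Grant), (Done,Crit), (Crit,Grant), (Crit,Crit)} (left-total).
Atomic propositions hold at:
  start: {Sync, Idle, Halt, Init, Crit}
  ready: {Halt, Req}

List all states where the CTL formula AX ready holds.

{Init}

Sat(AX ready) = {s : every successor in {Halt, Req}} = {Init}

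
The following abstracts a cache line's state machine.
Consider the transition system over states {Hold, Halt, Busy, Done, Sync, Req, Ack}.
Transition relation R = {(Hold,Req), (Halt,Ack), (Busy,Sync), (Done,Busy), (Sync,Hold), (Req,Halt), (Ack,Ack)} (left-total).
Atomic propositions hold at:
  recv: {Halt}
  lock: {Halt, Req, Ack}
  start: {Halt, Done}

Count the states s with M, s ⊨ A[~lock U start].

Sat(~lock) = {Hold, Busy, Done, Sync}
A[~lock U start]: least fixpoint, start Z0 = Sat(start) = {Halt, Done}, add states in Sat(~lock) with every successor in Z. Already a fixed point.
Sat(A[~lock U start]) = {Halt, Done}
|Sat(A[~lock U start])| = |{Halt, Done}| = 2.

2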